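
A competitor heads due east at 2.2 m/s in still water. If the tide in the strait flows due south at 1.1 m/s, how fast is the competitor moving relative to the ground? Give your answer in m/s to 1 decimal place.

2.5 m/s

Taking east as x and north as y: velocity relative to the water = (2.200, 0.000) m/s; the water relative to ground = (0.000, -1.100) m/s.
Velocity relative to ground = (2.200, 0.000) + (0.000, -1.100) = (2.200, -1.100) m/s.
Speed = |(2.200, -1.100)| = 2.460 m/s.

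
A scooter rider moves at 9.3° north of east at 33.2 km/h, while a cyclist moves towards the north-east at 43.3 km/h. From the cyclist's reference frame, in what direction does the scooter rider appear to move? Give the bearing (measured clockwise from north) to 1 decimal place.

Taking east as x and north as y: scooter rider velocity = (32.764, 5.365) km/h; cyclist velocity = (30.618, 30.618) km/h.
Velocity of scooter rider relative to cyclist = (32.764, 5.365) − (30.618, 30.618) = (2.146, -25.252) km/h.
Bearing = atan2(2.15, -25.25) = 175.14° clockwise from north.

175.1°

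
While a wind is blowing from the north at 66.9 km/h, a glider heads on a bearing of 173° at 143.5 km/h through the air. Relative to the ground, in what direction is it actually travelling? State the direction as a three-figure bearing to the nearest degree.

Taking east as x and north as y: velocity relative to the air = (17.488, -142.430) km/h; the air relative to ground = (0.000, -66.900) km/h.
Velocity relative to ground = (17.488, -142.430) + (0.000, -66.900) = (17.488, -209.330) km/h.
Bearing = atan2(17.49, -209.33) = 175.22° clockwise from north.

175°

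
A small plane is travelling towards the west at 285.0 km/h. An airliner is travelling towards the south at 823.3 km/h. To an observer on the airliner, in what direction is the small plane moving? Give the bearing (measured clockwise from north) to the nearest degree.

341°

Taking east as x and north as y: small plane velocity = (-285.000, 0.000) km/h; airliner velocity = (0.000, -823.300) km/h.
Velocity of small plane relative to airliner = (-285.000, 0.000) − (0.000, -823.300) = (-285.000, 823.300) km/h.
Bearing = atan2(-285.00, 823.30) = 340.91° clockwise from north.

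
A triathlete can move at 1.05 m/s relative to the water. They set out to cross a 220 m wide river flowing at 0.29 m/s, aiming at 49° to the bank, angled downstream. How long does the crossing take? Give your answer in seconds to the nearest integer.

278 s

The component of the triathlete's velocity perpendicular to the bank is 1.05 × sin 49° = 0.792 m/s.
The flow acts along the bank and has no component across it.
Time = 220 / 0.792 = 277.622 s.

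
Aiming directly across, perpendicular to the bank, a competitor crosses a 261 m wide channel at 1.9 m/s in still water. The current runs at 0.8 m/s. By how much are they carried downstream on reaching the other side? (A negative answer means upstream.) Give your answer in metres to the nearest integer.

110 m

Perpendicular speed = 1.900 m/s; crossing time = 261 / 1.900 = 137.368 s.
Net downstream speed = 0.800 m/s.
Drift = 0.800 × 137.368 = 109.895 m (downstream).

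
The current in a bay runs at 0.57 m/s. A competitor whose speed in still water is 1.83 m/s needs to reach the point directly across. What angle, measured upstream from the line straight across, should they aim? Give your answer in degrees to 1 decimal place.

To cancel the current, the upstream component of the competitor's velocity must equal the flow: 1.83 sin θ = 0.57.
sin θ = 0.57 / 1.83 = 0.3115.
θ = arcsin(0.3115) = 18.148°.

18.1°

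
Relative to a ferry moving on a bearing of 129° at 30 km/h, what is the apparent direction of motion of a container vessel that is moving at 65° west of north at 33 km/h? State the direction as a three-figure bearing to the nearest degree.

302°

Taking east as x and north as y: container vessel velocity = (-29.908, 13.946) km/h; ferry velocity = (23.314, -18.880) km/h.
Velocity of container vessel relative to ferry = (-29.908, 13.946) − (23.314, -18.880) = (-53.223, 32.826) km/h.
Bearing = atan2(-53.22, 32.83) = 301.67° clockwise from north.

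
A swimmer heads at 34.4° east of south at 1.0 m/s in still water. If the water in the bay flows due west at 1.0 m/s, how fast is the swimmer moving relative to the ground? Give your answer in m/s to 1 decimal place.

0.9 m/s

Taking east as x and north as y: velocity relative to the water = (0.565, -0.825) m/s; the water relative to ground = (-1.000, 0.000) m/s.
Velocity relative to ground = (0.565, -0.825) + (-1.000, 0.000) = (-0.435, -0.825) m/s.
Speed = |(-0.435, -0.825)| = 0.933 m/s.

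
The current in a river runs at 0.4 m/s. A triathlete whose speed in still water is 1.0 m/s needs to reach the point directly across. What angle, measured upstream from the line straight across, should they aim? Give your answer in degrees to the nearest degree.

To cancel the current, the upstream component of the triathlete's velocity must equal the flow: 1.0 sin θ = 0.4.
sin θ = 0.4 / 1.0 = 0.4000.
θ = arcsin(0.4000) = 23.578°.

24°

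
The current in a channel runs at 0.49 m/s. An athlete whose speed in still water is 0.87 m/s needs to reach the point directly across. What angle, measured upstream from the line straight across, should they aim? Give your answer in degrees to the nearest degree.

To cancel the current, the upstream component of the athlete's velocity must equal the flow: 0.87 sin θ = 0.49.
sin θ = 0.49 / 0.87 = 0.5632.
θ = arcsin(0.5632) = 34.279°.

34°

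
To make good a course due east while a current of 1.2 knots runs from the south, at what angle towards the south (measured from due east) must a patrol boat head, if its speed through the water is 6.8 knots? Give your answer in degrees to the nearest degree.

10°

The current pushes perpendicular to the desired track; the heading must have a component into the current equal to 1.2 knots: 6.8 sin θ = 1.2.
sin θ = 0.1765, so θ = 10.164°.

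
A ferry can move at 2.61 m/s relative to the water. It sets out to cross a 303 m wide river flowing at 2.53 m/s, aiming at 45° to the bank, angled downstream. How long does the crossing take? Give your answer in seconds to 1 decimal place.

164.2 s

The component of the ferry's velocity perpendicular to the bank is 2.61 × sin 45° = 1.846 m/s.
The flow acts along the bank and has no component across it.
Time = 303 / 1.846 = 164.179 s.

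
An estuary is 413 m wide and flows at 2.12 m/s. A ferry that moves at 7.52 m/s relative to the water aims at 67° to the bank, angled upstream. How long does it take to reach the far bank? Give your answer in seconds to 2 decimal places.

59.66 s

The component of the ferry's velocity perpendicular to the bank is 7.52 × sin 67° = 6.922 m/s.
The current is parallel to the bank, so it does not affect the crossing time.
Time = 413 / 6.922 = 59.663 s.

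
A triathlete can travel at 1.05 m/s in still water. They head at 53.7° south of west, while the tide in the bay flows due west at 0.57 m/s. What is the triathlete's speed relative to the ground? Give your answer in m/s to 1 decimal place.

1.5 m/s

Taking east as x and north as y: velocity relative to the water = (-0.622, -0.846) m/s; the water relative to ground = (-0.570, 0.000) m/s.
Velocity relative to ground = (-0.622, -0.846) + (-0.570, 0.000) = (-1.192, -0.846) m/s.
Speed = |(-1.192, -0.846)| = 1.462 m/s.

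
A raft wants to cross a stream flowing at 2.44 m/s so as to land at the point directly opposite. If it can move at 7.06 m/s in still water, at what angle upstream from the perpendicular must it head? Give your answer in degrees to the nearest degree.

20°

To cancel the current, the upstream component of the raft's velocity must equal the flow: 7.06 sin θ = 2.44.
sin θ = 2.44 / 7.06 = 0.3456.
θ = arcsin(0.3456) = 20.219°.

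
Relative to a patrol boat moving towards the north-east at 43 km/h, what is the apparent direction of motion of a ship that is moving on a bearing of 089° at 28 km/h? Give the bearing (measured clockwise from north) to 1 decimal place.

184.6°

Taking east as x and north as y: ship velocity = (27.996, 0.489) km/h; patrol boat velocity = (30.406, 30.406) km/h.
Velocity of ship relative to patrol boat = (27.996, 0.489) − (30.406, 30.406) = (-2.410, -29.917) km/h.
Bearing = atan2(-2.41, -29.92) = 184.61° clockwise from north.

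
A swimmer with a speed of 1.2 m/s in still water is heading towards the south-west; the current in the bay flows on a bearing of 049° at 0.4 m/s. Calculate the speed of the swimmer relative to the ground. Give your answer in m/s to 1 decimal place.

0.8 m/s

Taking east as x and north as y: velocity relative to the water = (-0.849, -0.849) m/s; the water relative to ground = (0.302, 0.262) m/s.
Velocity relative to ground = (-0.849, -0.849) + (0.302, 0.262) = (-0.547, -0.586) m/s.
Speed = |(-0.547, -0.586)| = 0.801 m/s.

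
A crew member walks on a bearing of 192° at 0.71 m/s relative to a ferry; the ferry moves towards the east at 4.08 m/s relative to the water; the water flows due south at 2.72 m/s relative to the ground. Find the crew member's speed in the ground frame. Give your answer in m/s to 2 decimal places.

In east/north components (m/s): crew member relative to ferry = (-0.148, -0.694); ferry relative to water = (4.080, 0.000); water relative to ground = (0.000, -2.720).
Sum = (3.932, -3.414) m/s.
Speed = |(3.932, -3.414)| = 5.208 m/s.

5.21 m/s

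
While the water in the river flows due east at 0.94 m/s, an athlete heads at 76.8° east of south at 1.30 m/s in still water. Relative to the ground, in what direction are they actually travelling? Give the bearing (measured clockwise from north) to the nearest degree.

098°

Taking east as x and north as y: velocity relative to the water = (1.266, -0.297) m/s; the water relative to ground = (0.940, 0.000) m/s.
Velocity relative to ground = (1.266, -0.297) + (0.940, 0.000) = (2.206, -0.297) m/s.
Bearing = atan2(2.21, -0.30) = 97.67° clockwise from north.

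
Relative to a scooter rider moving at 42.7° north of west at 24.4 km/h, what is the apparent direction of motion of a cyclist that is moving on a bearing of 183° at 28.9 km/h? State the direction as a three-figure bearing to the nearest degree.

Taking east as x and north as y: cyclist velocity = (-1.513, -28.860) km/h; scooter rider velocity = (-17.932, 16.547) km/h.
Velocity of cyclist relative to scooter rider = (-1.513, -28.860) − (-17.932, 16.547) = (16.419, -45.407) km/h.
Bearing = atan2(16.42, -45.41) = 160.12° clockwise from north.

160°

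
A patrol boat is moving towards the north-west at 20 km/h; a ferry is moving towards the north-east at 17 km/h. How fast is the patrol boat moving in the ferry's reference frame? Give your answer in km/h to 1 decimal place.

Taking east as x and north as y: patrol boat velocity = (-14.142, 14.142) km/h; ferry velocity = (12.021, 12.021) km/h.
Velocity of patrol boat relative to ferry = (-14.142, 14.142) − (12.021, 12.021) = (-26.163, 2.121) km/h.
Magnitude = |(-26.163, 2.121)| = 26.249 km/h.

26.2 km/h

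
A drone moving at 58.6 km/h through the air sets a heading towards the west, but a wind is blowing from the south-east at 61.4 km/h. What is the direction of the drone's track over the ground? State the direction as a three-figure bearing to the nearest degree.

Taking east as x and north as y: velocity relative to the air = (-58.600, 0.000) km/h; the air relative to ground = (-43.416, 43.416) km/h.
Velocity relative to ground = (-58.600, 0.000) + (-43.416, 43.416) = (-102.016, 43.416) km/h.
Bearing = atan2(-102.02, 43.42) = 293.05° clockwise from north.

293°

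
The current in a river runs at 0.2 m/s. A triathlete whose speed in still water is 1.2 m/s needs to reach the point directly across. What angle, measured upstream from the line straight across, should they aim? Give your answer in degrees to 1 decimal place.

To cancel the current, the upstream component of the triathlete's velocity must equal the flow: 1.2 sin θ = 0.2.
sin θ = 0.2 / 1.2 = 0.1667.
θ = arcsin(0.1667) = 9.594°.

9.6°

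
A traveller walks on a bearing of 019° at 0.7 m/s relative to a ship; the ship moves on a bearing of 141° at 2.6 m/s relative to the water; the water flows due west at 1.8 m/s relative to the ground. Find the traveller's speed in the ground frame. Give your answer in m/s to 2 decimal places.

In east/north components (m/s): traveller relative to ship = (0.228, 0.662); ship relative to water = (1.636, -2.021); water relative to ground = (-1.800, 0.000).
Sum = (0.064, -1.359) m/s.
Speed = |(0.064, -1.359)| = 1.360 m/s.

1.36 m/s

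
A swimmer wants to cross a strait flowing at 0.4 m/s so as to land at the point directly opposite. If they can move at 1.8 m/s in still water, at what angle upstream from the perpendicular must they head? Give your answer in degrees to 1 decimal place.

To cancel the current, the upstream component of the swimmer's velocity must equal the flow: 1.8 sin θ = 0.4.
sin θ = 0.4 / 1.8 = 0.2222.
θ = arcsin(0.2222) = 12.840°.

12.8°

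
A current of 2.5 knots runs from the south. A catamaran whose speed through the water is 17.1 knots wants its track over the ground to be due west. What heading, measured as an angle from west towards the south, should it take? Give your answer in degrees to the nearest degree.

The current pushes perpendicular to the desired track; the heading must have a component into the current equal to 2.5 knots: 17.1 sin θ = 2.5.
sin θ = 0.1462, so θ = 8.407°.

8°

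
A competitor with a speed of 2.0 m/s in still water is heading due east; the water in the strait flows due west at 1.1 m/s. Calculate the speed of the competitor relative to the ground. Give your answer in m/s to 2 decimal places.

Taking east as x and north as y: velocity relative to the water = (2.000, 0.000) m/s; the water relative to ground = (-1.100, 0.000) m/s.
Velocity relative to ground = (2.000, 0.000) + (-1.100, 0.000) = (0.900, 0.000) m/s.
Speed = |(0.900, 0.000)| = 0.900 m/s.

0.90 m/s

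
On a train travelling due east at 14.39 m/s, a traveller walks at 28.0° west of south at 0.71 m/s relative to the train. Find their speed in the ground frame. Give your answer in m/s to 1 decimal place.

Taking east as x and north as y: train velocity = (14.390, 0.000) m/s; traveller velocity relative to train = (-0.333, -0.627) m/s.
Velocity relative to ground = (14.390, 0.000) + (-0.333, -0.627) = (14.057, -0.627) m/s.
Speed = |(14.057, -0.627)| = 14.071 m/s.

14.1 m/s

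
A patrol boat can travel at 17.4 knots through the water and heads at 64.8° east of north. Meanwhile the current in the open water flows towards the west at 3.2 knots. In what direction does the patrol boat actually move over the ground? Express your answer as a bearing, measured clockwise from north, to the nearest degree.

Taking east as x and north as y: velocity relative to the water = (15.744, 7.409) knots; the water relative to ground = (-3.200, 0.000) knots.
Velocity relative to ground = (15.744, 7.409) + (-3.200, 0.000) = (12.544, 7.409) knots.
Bearing = atan2(12.54, 7.41) = 59.43° clockwise from north.

059°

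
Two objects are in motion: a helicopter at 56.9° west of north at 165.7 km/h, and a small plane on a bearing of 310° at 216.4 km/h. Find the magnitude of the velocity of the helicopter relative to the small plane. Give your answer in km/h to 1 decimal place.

Taking east as x and north as y: helicopter velocity = (-138.810, 90.489) km/h; small plane velocity = (-165.772, 139.099) km/h.
Velocity of helicopter relative to small plane = (-138.810, 90.489) − (-165.772, 139.099) = (26.962, -48.610) km/h.
Magnitude = |(26.962, -48.610)| = 55.587 km/h.

55.6 km/h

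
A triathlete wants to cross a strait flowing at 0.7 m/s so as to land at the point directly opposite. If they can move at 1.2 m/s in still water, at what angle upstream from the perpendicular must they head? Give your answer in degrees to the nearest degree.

36°

To cancel the current, the upstream component of the triathlete's velocity must equal the flow: 1.2 sin θ = 0.7.
sin θ = 0.7 / 1.2 = 0.5833.
θ = arcsin(0.5833) = 35.685°.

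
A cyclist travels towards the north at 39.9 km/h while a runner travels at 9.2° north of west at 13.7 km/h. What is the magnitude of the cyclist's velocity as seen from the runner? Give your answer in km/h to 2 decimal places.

40.06 km/h

Taking east as x and north as y: cyclist velocity = (0.000, 39.900) km/h; runner velocity = (-13.524, 2.190) km/h.
Velocity of cyclist relative to runner = (0.000, 39.900) − (-13.524, 2.190) = (13.524, 37.710) km/h.
Magnitude = |(13.524, 37.710)| = 40.061 km/h.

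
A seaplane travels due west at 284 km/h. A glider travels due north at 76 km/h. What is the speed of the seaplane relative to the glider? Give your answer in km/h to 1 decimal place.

Taking east as x and north as y: seaplane velocity = (-284.000, 0.000) km/h; glider velocity = (0.000, 76.000) km/h.
Velocity of seaplane relative to glider = (-284.000, 0.000) − (0.000, 76.000) = (-284.000, -76.000) km/h.
Magnitude = |(-284.000, -76.000)| = 293.993 km/h.

294.0 km/h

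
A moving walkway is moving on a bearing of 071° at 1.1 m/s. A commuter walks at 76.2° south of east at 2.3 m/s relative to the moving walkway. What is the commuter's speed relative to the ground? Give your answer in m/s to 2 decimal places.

Taking east as x and north as y: moving walkway velocity = (1.040, 0.358) m/s; commuter velocity relative to moving walkway = (0.549, -2.234) m/s.
Velocity relative to ground = (1.040, 0.358) + (0.549, -2.234) = (1.589, -1.875) m/s.
Speed = |(1.589, -1.875)| = 2.458 m/s.

2.46 m/s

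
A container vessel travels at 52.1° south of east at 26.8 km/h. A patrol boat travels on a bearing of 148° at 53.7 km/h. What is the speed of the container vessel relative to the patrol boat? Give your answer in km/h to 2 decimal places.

Taking east as x and north as y: container vessel velocity = (16.463, -21.147) km/h; patrol boat velocity = (28.457, -45.540) km/h.
Velocity of container vessel relative to patrol boat = (16.463, -21.147) − (28.457, -45.540) = (-11.994, 24.393) km/h.
Magnitude = |(-11.994, 24.393)| = 27.182 km/h.

27.18 km/h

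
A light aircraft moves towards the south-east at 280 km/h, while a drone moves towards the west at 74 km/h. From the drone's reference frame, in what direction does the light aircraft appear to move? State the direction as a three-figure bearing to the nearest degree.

Taking east as x and north as y: light aircraft velocity = (197.990, -197.990) km/h; drone velocity = (-74.000, 0.000) km/h.
Velocity of light aircraft relative to drone = (197.990, -197.990) − (-74.000, 0.000) = (271.990, -197.990) km/h.
Bearing = atan2(271.99, -197.99) = 126.05° clockwise from north.

126°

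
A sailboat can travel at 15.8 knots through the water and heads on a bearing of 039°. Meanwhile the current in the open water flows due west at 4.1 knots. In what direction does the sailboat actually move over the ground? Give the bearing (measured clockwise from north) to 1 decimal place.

Taking east as x and north as y: velocity relative to the water = (9.943, 12.279) knots; the water relative to ground = (-4.100, 0.000) knots.
Velocity relative to ground = (9.943, 12.279) + (-4.100, 0.000) = (5.843, 12.279) knots.
Bearing = atan2(5.84, 12.28) = 25.45° clockwise from north.

025.4°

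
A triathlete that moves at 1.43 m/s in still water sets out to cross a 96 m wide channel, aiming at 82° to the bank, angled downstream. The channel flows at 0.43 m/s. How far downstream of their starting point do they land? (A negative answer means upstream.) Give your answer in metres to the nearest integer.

43 m

Perpendicular speed = 1.416 m/s; crossing time = 96 / 1.416 = 67.793 s.
Net downstream speed = 0.629 m/s.
Drift = 0.629 × 67.793 = 42.643 m (downstream).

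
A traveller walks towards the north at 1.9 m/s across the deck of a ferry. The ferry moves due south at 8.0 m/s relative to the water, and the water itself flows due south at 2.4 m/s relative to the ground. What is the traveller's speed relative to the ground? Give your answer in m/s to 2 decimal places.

8.50 m/s

In east/north components (m/s): traveller relative to ferry = (0.000, 1.900); ferry relative to water = (0.000, -8.000); water relative to ground = (0.000, -2.400).
Sum = (0.000, -8.500) m/s.
Speed = |(0.000, -8.500)| = 8.500 m/s.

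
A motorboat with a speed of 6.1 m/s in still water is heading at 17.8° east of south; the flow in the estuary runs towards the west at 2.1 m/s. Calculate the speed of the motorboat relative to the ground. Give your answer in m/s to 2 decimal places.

5.81 m/s

Taking east as x and north as y: velocity relative to the water = (1.865, -5.808) m/s; the water relative to ground = (-2.100, 0.000) m/s.
Velocity relative to ground = (1.865, -5.808) + (-2.100, 0.000) = (-0.235, -5.808) m/s.
Speed = |(-0.235, -5.808)| = 5.813 m/s.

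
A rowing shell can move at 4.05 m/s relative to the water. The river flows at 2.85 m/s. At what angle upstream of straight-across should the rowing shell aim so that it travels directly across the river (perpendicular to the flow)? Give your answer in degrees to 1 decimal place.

To cancel the current, the upstream component of the rowing shell's velocity must equal the flow: 4.05 sin θ = 2.85.
sin θ = 2.85 / 4.05 = 0.7037.
θ = arcsin(0.7037) = 44.725°.

44.7°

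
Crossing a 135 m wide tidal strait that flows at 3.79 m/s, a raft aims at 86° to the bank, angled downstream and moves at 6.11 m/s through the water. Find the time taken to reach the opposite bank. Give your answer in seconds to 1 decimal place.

22.1 s

The component of the raft's velocity perpendicular to the bank is 6.11 × sin 86° = 6.095 m/s.
The current is parallel to the bank, so it does not affect the crossing time.
Time = 135 / 6.095 = 22.149 s.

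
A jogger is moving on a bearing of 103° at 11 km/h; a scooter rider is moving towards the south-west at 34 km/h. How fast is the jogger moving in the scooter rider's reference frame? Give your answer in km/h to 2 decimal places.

40.91 km/h

Taking east as x and north as y: jogger velocity = (10.718, -2.474) km/h; scooter rider velocity = (-24.042, -24.042) km/h.
Velocity of jogger relative to scooter rider = (10.718, -2.474) − (-24.042, -24.042) = (34.760, 21.567) km/h.
Magnitude = |(34.760, 21.567)| = 40.907 km/h.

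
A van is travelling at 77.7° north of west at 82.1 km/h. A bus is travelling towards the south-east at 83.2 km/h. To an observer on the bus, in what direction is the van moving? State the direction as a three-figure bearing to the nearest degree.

Taking east as x and north as y: van velocity = (-17.490, 80.215) km/h; bus velocity = (58.831, -58.831) km/h.
Velocity of van relative to bus = (-17.490, 80.215) − (58.831, -58.831) = (-76.321, 139.047) km/h.
Bearing = atan2(-76.32, 139.05) = 331.24° clockwise from north.

331°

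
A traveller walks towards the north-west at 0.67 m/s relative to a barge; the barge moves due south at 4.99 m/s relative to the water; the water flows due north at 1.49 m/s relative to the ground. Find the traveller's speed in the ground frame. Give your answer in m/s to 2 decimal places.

3.06 m/s

In east/north components (m/s): traveller relative to barge = (-0.474, 0.474); barge relative to water = (0.000, -4.990); water relative to ground = (0.000, 1.490).
Sum = (-0.474, -3.026) m/s.
Speed = |(-0.474, -3.026)| = 3.063 m/s.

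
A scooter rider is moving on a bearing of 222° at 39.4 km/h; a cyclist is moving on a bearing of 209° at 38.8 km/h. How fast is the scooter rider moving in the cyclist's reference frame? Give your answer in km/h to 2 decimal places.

Taking east as x and north as y: scooter rider velocity = (-26.364, -29.280) km/h; cyclist velocity = (-18.811, -33.935) km/h.
Velocity of scooter rider relative to cyclist = (-26.364, -29.280) − (-18.811, -33.935) = (-7.553, 4.655) km/h.
Magnitude = |(-7.553, 4.655)| = 8.873 km/h.

8.87 km/h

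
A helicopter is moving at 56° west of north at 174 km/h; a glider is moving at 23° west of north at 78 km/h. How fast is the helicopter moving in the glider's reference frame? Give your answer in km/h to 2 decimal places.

Taking east as x and north as y: helicopter velocity = (-144.253, 97.300) km/h; glider velocity = (-30.477, 71.799) km/h.
Velocity of helicopter relative to glider = (-144.253, 97.300) − (-30.477, 71.799) = (-113.776, 25.500) km/h.
Magnitude = |(-113.776, 25.500)| = 116.598 km/h.

116.60 km/h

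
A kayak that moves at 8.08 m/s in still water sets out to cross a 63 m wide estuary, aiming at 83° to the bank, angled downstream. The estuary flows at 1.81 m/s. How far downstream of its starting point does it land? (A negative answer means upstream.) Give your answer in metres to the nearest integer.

Perpendicular speed = 8.020 m/s; crossing time = 63 / 8.020 = 7.856 s.
Net downstream speed = 2.795 m/s.
Drift = 2.795 × 7.856 = 21.954 m (downstream).

22 m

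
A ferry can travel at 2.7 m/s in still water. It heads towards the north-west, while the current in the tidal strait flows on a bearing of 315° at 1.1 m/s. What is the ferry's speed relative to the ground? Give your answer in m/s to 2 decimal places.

Taking east as x and north as y: velocity relative to the water = (-1.909, 1.909) m/s; the water relative to ground = (-0.778, 0.778) m/s.
Velocity relative to ground = (-1.909, 1.909) + (-0.778, 0.778) = (-2.687, 2.687) m/s.
Speed = |(-2.687, 2.687)| = 3.800 m/s.

3.80 m/s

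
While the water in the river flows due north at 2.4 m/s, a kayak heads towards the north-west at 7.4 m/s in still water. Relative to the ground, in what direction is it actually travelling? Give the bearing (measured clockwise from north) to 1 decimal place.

Taking east as x and north as y: velocity relative to the water = (-5.233, 5.233) m/s; the water relative to ground = (0.000, 2.400) m/s.
Velocity relative to ground = (-5.233, 5.233) + (0.000, 2.400) = (-5.233, 7.633) m/s.
Bearing = atan2(-5.23, 7.63) = 325.57° clockwise from north.

325.6°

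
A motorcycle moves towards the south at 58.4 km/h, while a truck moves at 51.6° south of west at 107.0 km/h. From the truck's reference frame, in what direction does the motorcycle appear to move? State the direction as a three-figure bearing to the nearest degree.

Taking east as x and north as y: motorcycle velocity = (0.000, -58.400) km/h; truck velocity = (-66.463, -83.855) km/h.
Velocity of motorcycle relative to truck = (0.000, -58.400) − (-66.463, -83.855) = (66.463, 25.455) km/h.
Bearing = atan2(66.46, 25.46) = 69.04° clockwise from north.

069°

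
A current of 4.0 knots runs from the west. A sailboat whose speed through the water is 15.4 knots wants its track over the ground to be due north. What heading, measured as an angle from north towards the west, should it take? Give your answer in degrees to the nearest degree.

The current pushes perpendicular to the desired track; the heading must have a component into the current equal to 4.0 knots: 15.4 sin θ = 4.0.
sin θ = 0.2597, so θ = 15.055°.

15°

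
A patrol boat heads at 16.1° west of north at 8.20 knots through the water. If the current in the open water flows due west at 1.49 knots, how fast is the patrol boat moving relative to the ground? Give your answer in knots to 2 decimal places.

Taking east as x and north as y: velocity relative to the water = (-2.274, 7.878) knots; the water relative to ground = (-1.490, 0.000) knots.
Velocity relative to ground = (-2.274, 7.878) + (-1.490, 0.000) = (-3.764, 7.878) knots.
Speed = |(-3.764, 7.878)| = 8.731 knots.

8.73 knots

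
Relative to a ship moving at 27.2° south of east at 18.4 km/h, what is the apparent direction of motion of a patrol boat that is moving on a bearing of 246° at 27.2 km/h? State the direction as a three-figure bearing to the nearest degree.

Taking east as x and north as y: patrol boat velocity = (-24.848, -11.063) km/h; ship velocity = (16.365, -8.411) km/h.
Velocity of patrol boat relative to ship = (-24.848, -11.063) − (16.365, -8.411) = (-41.214, -2.653) km/h.
Bearing = atan2(-41.21, -2.65) = 266.32° clockwise from north.

266°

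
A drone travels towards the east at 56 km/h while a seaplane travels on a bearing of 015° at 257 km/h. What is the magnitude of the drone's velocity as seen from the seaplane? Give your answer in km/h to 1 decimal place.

Taking east as x and north as y: drone velocity = (56.000, 0.000) km/h; seaplane velocity = (66.516, 248.243) km/h.
Velocity of drone relative to seaplane = (56.000, 0.000) − (66.516, 248.243) = (-10.516, -248.243) km/h.
Magnitude = |(-10.516, -248.243)| = 248.466 km/h.

248.5 km/h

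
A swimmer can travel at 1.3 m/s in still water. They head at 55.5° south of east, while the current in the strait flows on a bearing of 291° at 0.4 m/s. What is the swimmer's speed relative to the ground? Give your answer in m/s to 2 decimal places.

Taking east as x and north as y: velocity relative to the water = (0.736, -1.071) m/s; the water relative to ground = (-0.373, 0.143) m/s.
Velocity relative to ground = (0.736, -1.071) + (-0.373, 0.143) = (0.363, -0.928) m/s.
Speed = |(0.363, -0.928)| = 0.996 m/s.

1.00 m/s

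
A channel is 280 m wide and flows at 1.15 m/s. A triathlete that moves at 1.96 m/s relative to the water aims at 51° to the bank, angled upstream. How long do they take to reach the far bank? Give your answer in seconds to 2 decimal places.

183.82 s

The component of the triathlete's velocity perpendicular to the bank is 1.96 × sin 51° = 1.523 m/s.
The flow acts along the bank and has no component across it.
Time = 280 / 1.523 = 183.823 s.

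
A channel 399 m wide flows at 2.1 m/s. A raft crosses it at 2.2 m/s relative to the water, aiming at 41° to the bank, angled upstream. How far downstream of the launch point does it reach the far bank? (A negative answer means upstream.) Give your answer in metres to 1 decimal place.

121.5 m

Perpendicular speed = 1.443 m/s; crossing time = 399 / 1.443 = 276.444 s.
Net downstream speed = 0.440 m/s.
Drift = 0.440 × 276.444 = 121.536 m (downstream).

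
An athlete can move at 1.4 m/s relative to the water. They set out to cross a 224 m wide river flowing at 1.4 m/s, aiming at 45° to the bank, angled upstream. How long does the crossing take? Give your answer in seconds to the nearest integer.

The component of the athlete's velocity perpendicular to the bank is 1.4 × sin 45° = 0.990 m/s.
The current is parallel to the bank, so it does not affect the crossing time.
Time = 224 / 0.990 = 226.274 s.

226 s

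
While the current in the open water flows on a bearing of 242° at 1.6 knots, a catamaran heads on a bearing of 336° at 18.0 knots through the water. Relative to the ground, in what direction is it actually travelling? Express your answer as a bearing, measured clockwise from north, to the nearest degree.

331°

Taking east as x and north as y: velocity relative to the water = (-7.321, 16.444) knots; the water relative to ground = (-1.413, -0.751) knots.
Velocity relative to ground = (-7.321, 16.444) + (-1.413, -0.751) = (-8.734, 15.693) knots.
Bearing = atan2(-8.73, 15.69) = 330.90° clockwise from north.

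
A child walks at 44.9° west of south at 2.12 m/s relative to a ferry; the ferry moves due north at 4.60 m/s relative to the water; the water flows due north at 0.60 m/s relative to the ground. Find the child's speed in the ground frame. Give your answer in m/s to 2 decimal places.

In east/north components (m/s): child relative to ferry = (-1.496, -1.502); ferry relative to water = (0.000, 4.600); water relative to ground = (0.000, 0.600).
Sum = (-1.496, 3.698) m/s.
Speed = |(-1.496, 3.698)| = 3.990 m/s.

3.99 m/s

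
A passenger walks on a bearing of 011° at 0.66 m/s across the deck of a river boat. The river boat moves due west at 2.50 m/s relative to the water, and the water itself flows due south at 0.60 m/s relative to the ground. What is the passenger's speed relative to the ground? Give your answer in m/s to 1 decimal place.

2.4 m/s

In east/north components (m/s): passenger relative to river boat = (0.126, 0.648); river boat relative to water = (-2.500, 0.000); water relative to ground = (0.000, -0.600).
Sum = (-2.374, 0.048) m/s.
Speed = |(-2.374, 0.048)| = 2.375 m/s.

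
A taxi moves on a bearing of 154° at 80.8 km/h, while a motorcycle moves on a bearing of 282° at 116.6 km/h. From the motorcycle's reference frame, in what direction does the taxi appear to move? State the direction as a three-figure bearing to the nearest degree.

123°

Taking east as x and north as y: taxi velocity = (35.420, -72.623) km/h; motorcycle velocity = (-114.052, 24.243) km/h.
Velocity of taxi relative to motorcycle = (35.420, -72.623) − (-114.052, 24.243) = (149.472, -96.865) km/h.
Bearing = atan2(149.47, -96.87) = 122.95° clockwise from north.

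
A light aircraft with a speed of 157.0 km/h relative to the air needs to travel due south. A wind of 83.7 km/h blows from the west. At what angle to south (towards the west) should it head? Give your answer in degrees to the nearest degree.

The wind pushes perpendicular to the desired track; the heading must have a component into the wind equal to 83.7 km/h: 157.0 sin θ = 83.7.
sin θ = 0.5331, so θ = 32.217°.

32°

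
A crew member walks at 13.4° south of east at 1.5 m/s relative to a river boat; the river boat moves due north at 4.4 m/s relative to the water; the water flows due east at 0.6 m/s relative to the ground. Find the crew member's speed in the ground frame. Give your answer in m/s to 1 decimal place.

In east/north components (m/s): crew member relative to river boat = (1.459, -0.348); river boat relative to water = (0.000, 4.400); water relative to ground = (0.600, 0.000).
Sum = (2.059, 4.052) m/s.
Speed = |(2.059, 4.052)| = 4.546 m/s.

4.5 m/s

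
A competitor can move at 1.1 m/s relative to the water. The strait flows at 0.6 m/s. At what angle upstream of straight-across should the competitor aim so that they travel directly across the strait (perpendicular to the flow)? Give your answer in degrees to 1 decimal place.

To cancel the current, the upstream component of the competitor's velocity must equal the flow: 1.1 sin θ = 0.6.
sin θ = 0.6 / 1.1 = 0.5455.
θ = arcsin(0.5455) = 33.056°.

33.1°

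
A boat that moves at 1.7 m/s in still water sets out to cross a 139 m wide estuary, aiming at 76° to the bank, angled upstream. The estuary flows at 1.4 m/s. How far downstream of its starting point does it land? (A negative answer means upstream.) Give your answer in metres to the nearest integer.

Perpendicular speed = 1.650 m/s; crossing time = 139 / 1.650 = 84.268 s.
Net downstream speed = 0.989 m/s.
Drift = 0.989 × 84.268 = 83.318 m (downstream).

83 m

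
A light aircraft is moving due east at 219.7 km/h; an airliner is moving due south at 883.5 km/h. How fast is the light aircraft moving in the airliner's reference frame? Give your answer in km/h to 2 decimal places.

Taking east as x and north as y: light aircraft velocity = (219.700, 0.000) km/h; airliner velocity = (0.000, -883.500) km/h.
Velocity of light aircraft relative to airliner = (219.700, 0.000) − (0.000, -883.500) = (219.700, 883.500) km/h.
Magnitude = |(219.700, 883.500)| = 910.407 km/h.

910.41 km/h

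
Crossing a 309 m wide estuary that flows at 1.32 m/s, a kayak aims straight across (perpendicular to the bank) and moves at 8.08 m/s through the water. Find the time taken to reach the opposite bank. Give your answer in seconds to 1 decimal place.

38.2 s

The component of the kayak's velocity perpendicular to the bank is 8.08 m/s.
Only the cross-stream component determines the crossing time; the current contributes nothing perpendicular to the bank.
Time = 309 / 8.080 = 38.243 s.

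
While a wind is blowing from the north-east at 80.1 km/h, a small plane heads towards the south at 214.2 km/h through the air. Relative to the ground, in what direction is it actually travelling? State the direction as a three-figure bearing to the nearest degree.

192°

Taking east as x and north as y: velocity relative to the air = (0.000, -214.200) km/h; the air relative to ground = (-56.639, -56.639) km/h.
Velocity relative to ground = (0.000, -214.200) + (-56.639, -56.639) = (-56.639, -270.839) km/h.
Bearing = atan2(-56.64, -270.84) = 191.81° clockwise from north.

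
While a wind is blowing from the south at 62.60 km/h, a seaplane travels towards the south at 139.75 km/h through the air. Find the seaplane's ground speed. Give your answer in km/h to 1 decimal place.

77.2 km/h

Taking east as x and north as y: velocity relative to the air = (0.000, -139.750) km/h; the air relative to ground = (0.000, 62.600) km/h.
Velocity relative to ground = (0.000, -139.750) + (0.000, 62.600) = (0.000, -77.150) km/h.
Speed = |(0.000, -77.150)| = 77.150 km/h.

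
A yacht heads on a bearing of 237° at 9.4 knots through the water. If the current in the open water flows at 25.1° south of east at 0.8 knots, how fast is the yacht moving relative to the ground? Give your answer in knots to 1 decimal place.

9.0 knots

Taking east as x and north as y: velocity relative to the water = (-7.884, -5.120) knots; the water relative to ground = (0.724, -0.339) knots.
Velocity relative to ground = (-7.884, -5.120) + (0.724, -0.339) = (-7.159, -5.459) knots.
Speed = |(-7.159, -5.459)| = 9.003 knots.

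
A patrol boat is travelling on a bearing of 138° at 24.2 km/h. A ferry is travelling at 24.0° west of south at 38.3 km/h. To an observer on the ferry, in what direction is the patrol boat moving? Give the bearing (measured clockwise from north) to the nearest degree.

Taking east as x and north as y: patrol boat velocity = (16.193, -17.984) km/h; ferry velocity = (-15.578, -34.989) km/h.
Velocity of patrol boat relative to ferry = (16.193, -17.984) − (-15.578, -34.989) = (31.771, 17.005) km/h.
Bearing = atan2(31.77, 17.00) = 61.84° clockwise from north.

062°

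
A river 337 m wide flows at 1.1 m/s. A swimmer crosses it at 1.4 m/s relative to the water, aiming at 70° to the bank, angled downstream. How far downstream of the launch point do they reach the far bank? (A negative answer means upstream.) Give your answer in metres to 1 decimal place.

Perpendicular speed = 1.316 m/s; crossing time = 337 / 1.316 = 256.163 s.
Net downstream speed = 1.579 m/s.
Drift = 1.579 × 256.163 = 404.437 m (downstream).

404.4 m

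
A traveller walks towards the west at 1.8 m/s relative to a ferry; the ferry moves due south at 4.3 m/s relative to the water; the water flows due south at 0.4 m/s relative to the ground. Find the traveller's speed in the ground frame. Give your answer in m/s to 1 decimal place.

5.0 m/s

In east/north components (m/s): traveller relative to ferry = (-1.800, 0.000); ferry relative to water = (0.000, -4.300); water relative to ground = (0.000, -0.400).
Sum = (-1.800, -4.700) m/s.
Speed = |(-1.800, -4.700)| = 5.033 m/s.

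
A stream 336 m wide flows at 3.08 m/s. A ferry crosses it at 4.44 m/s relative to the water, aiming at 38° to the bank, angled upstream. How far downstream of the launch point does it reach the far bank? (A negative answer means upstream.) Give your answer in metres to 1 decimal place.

-51.5 m

Perpendicular speed = 2.734 m/s; crossing time = 336 / 2.734 = 122.918 s.
Net downstream speed = -0.419 m/s.
Drift = -0.419 × 122.918 = -51.474 m (upstream).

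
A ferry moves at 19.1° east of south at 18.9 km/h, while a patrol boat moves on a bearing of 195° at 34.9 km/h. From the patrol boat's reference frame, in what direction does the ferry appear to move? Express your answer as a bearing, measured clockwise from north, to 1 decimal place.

043.8°

Taking east as x and north as y: ferry velocity = (6.184, -17.860) km/h; patrol boat velocity = (-9.033, -33.711) km/h.
Velocity of ferry relative to patrol boat = (6.184, -17.860) − (-9.033, -33.711) = (15.217, 15.851) km/h.
Bearing = atan2(15.22, 15.85) = 43.83° clockwise from north.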